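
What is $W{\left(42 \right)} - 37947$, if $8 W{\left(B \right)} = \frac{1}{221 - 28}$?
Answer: $- \frac{58590167}{1544} \approx -37947.0$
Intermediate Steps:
$W{\left(B \right)} = \frac{1}{1544}$ ($W{\left(B \right)} = \frac{1}{8 \left(221 - 28\right)} = \frac{1}{8 \cdot 193} = \frac{1}{8} \cdot \frac{1}{193} = \frac{1}{1544}$)
$W{\left(42 \right)} - 37947 = \frac{1}{1544} - 37947 = - \frac{58590167}{1544}$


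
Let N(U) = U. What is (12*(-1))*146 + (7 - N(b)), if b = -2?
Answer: -1743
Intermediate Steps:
(12*(-1))*146 + (7 - N(b)) = (12*(-1))*146 + (7 - 1*(-2)) = -12*146 + (7 + 2) = -1752 + 9 = -1743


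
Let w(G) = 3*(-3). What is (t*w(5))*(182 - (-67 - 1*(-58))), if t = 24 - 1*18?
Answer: -10314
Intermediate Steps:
w(G) = -9
t = 6 (t = 24 - 18 = 6)
(t*w(5))*(182 - (-67 - 1*(-58))) = (6*(-9))*(182 - (-67 - 1*(-58))) = -54*(182 - (-67 + 58)) = -54*(182 - 1*(-9)) = -54*(182 + 9) = -54*191 = -10314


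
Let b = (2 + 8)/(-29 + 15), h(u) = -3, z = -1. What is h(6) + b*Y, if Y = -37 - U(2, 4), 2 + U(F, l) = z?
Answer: 149/7 ≈ 21.286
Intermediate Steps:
U(F, l) = -3 (U(F, l) = -2 - 1 = -3)
Y = -34 (Y = -37 - 1*(-3) = -37 + 3 = -34)
b = -5/7 (b = 10/(-14) = 10*(-1/14) = -5/7 ≈ -0.71429)
h(6) + b*Y = -3 - 5/7*(-34) = -3 + 170/7 = 149/7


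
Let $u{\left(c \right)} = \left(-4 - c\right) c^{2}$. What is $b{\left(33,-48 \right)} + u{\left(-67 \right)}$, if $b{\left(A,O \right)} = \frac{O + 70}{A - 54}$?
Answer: $\frac{5938925}{21} \approx 2.8281 \cdot 10^{5}$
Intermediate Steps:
$b{\left(A,O \right)} = \frac{70 + O}{-54 + A}$
$u{\left(c \right)} = c^{2} \left(-4 - c\right)$
$b{\left(33,-48 \right)} + u{\left(-67 \right)} = \frac{70 - 48}{-54 + 33} + \left(-67\right)^{2} \left(-4 - -67\right) = \frac{1}{-21} \cdot 22 + 4489 \left(-4 + 67\right) = \left(- \frac{1}{21}\right) 22 + 4489 \cdot 63 = - \frac{22}{21} + 282807 = \frac{5938925}{21}$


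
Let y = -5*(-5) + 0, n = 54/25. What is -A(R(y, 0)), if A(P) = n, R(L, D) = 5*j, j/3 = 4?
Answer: -54/25 ≈ -2.1600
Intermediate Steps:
j = 12 (j = 3*4 = 12)
n = 54/25 (n = 54*(1/25) = 54/25 ≈ 2.1600)
y = 25 (y = 25 + 0 = 25)
R(L, D) = 60 (R(L, D) = 5*12 = 60)
A(P) = 54/25
-A(R(y, 0)) = -1*54/25 = -54/25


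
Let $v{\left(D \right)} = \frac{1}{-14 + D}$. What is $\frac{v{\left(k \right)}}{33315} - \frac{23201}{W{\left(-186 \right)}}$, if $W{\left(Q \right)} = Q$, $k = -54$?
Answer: $\frac{2920000513}{23409340} \approx 124.74$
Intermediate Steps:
$\frac{v{\left(k \right)}}{33315} - \frac{23201}{W{\left(-186 \right)}} = \frac{1}{\left(-14 - 54\right) 33315} - \frac{23201}{-186} = \frac{1}{-68} \cdot \frac{1}{33315} - - \frac{23201}{186} = \left(- \frac{1}{68}\right) \frac{1}{33315} + \frac{23201}{186} = - \frac{1}{2265420} + \frac{23201}{186} = \frac{2920000513}{23409340}$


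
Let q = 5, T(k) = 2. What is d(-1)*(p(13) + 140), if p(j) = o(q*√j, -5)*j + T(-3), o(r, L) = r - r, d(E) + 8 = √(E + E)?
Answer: -1136 + 142*I*√2 ≈ -1136.0 + 200.82*I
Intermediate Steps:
d(E) = -8 + √2*√E (d(E) = -8 + √(E + E) = -8 + √(2*E) = -8 + √2*√E)
o(r, L) = 0
p(j) = 2 (p(j) = 0*j + 2 = 0 + 2 = 2)
d(-1)*(p(13) + 140) = (-8 + √2*√(-1))*(2 + 140) = (-8 + √2*I)*142 = (-8 + I*√2)*142 = -1136 + 142*I*√2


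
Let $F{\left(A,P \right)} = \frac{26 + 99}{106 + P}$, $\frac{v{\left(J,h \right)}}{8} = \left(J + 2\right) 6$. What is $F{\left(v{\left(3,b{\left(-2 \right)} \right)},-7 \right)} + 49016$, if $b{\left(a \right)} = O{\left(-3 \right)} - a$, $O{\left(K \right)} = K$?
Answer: $\frac{4852709}{99} \approx 49017.0$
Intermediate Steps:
$b{\left(a \right)} = -3 - a$
$v{\left(J,h \right)} = 96 + 48 J$ ($v{\left(J,h \right)} = 8 \left(J + 2\right) 6 = 8 \left(2 + J\right) 6 = 8 \left(12 + 6 J\right) = 96 + 48 J$)
$F{\left(A,P \right)} = \frac{125}{106 + P}$
$F{\left(v{\left(3,b{\left(-2 \right)} \right)},-7 \right)} + 49016 = \frac{125}{106 - 7} + 49016 = \frac{125}{99} + 49016 = \frac{4852709}{99}$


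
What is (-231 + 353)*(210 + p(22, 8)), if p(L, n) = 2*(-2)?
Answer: 25132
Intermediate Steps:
p(L, n) = -4
(-231 + 353)*(210 + p(22, 8)) = (-231 + 353)*(210 - 4) = 122*206 = 25132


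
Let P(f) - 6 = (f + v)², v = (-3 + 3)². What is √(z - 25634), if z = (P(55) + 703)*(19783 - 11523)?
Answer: 3*√3424134 ≈ 5551.3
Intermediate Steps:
v = 0 (v = 0² = 0)
P(f) = 6 + f² (P(f) = 6 + (f + 0)² = 6 + f²)
z = 30842840 (z = ((6 + 55²) + 703)*(19783 - 11523) = ((6 + 3025) + 703)*8260 = (3031 + 703)*8260 = 3734*8260 = 30842840)
√(z - 25634) = √(30842840 - 25634) = √30817206 = 3*√3424134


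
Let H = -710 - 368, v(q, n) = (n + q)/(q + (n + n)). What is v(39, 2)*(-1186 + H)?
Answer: -92824/43 ≈ -2158.7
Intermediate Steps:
v(q, n) = (n + q)/(q + 2*n)
H = -1078
v(39, 2)*(-1186 + H) = ((2 + 39)/(39 + 2*2))*(-1186 - 1078) = (41/(39 + 4))*(-2264) = (41/43)*(-2264) = -92824/43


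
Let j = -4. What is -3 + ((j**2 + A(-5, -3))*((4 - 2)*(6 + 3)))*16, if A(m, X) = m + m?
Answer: 1725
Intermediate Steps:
A(m, X) = 2*m
-3 + ((j**2 + A(-5, -3))*((4 - 2)*(6 + 3)))*16 = -3 + (((-4)**2 + 2*(-5))*((4 - 2)*(6 + 3)))*16 = -3 + ((16 - 10)*(2*9))*16 = -3 + (6*18)*16 = -3 + 108*16 = -3 + 1728 = 1725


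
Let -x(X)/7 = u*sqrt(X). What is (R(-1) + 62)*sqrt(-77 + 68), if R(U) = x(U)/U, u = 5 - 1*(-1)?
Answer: -126 + 186*I ≈ -126.0 + 186.0*I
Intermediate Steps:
u = 6 (u = 5 + 1 = 6)
x(X) = -42*sqrt(X)
R(U) = -42/sqrt(U) (R(U) = (-42*sqrt(U))/U = -42/sqrt(U))
(R(-1) + 62)*sqrt(-77 + 68) = (-(-42)*I + 62)*sqrt(-77 + 68) = (-(-42)*I + 62)*sqrt(-9) = (42*I + 62)*(3*I) = (62 + 42*I)*(3*I) = 3*I*(62 + 42*I)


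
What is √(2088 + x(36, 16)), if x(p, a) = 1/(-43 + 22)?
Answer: √920787/21 ≈ 45.694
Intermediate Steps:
x(p, a) = -1/21 (x(p, a) = 1/(-21) = -1/21)
√(2088 + x(36, 16)) = √(2088 - 1/21) = √(43847/21) = √920787/21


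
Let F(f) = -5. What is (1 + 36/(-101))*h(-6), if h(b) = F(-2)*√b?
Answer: -325*I*√6/101 ≈ -7.882*I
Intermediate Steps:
h(b) = -5*√b
(1 + 36/(-101))*h(-6) = (1 + 36/(-101))*(-5*I*√6) = (1 + 36*(-1/101))*(-5*I*√6) = (1 - 36/101)*(-5*I*√6) = 65*(-5*I*√6)/101 = -325*I*√6/101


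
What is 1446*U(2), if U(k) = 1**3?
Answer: 1446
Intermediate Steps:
U(k) = 1
1446*U(2) = 1446*1 = 1446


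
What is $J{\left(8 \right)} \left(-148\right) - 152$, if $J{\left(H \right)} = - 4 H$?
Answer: $4584$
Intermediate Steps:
$J{\left(8 \right)} \left(-148\right) - 152 = \left(-4\right) 8 \left(-148\right) - 152 = \left(-32\right) \left(-148\right) - 152 = 4736 - 152 = 4584$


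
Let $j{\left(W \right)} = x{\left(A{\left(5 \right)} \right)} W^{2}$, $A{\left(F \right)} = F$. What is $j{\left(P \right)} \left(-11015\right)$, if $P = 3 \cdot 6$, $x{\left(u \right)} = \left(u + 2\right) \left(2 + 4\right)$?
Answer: $-149892120$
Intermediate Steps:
$x{\left(u \right)} = 12 + 6 u$ ($x{\left(u \right)} = \left(2 + u\right) 6 = 12 + 6 u$)
$P = 18$
$j{\left(W \right)} = 42 W^{2}$ ($j{\left(W \right)} = \left(12 + 6 \cdot 5\right) W^{2} = \left(12 + 30\right) W^{2} = 42 W^{2}$)
$j{\left(P \right)} \left(-11015\right) = 42 \cdot 18^{2} \left(-11015\right) = 42 \cdot 324 \left(-11015\right) = 13608 \left(-11015\right) = -149892120$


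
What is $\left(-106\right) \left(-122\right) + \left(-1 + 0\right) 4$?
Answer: $12928$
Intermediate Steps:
$\left(-106\right) \left(-122\right) + \left(-1 + 0\right) 4 = 12932 - 4 = 12928$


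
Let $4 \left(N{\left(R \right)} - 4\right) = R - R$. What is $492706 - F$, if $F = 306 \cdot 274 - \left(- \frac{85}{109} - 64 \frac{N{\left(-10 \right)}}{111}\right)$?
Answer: $\frac{4946783999}{12099} \approx 4.0886 \cdot 10^{5}$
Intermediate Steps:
$N{\left(R \right)} = 4$ ($N{\left(R \right)} = 4 + \frac{R - R}{4} = 4 + \frac{1}{4} \cdot 0 = 4 + 0 = 4$)
$F = \frac{1014465895}{12099}$ ($F = 306 \cdot 274 + \left(- \frac{85}{-109} + \frac{64}{111 \cdot \frac{1}{4}}\right) = 83844 - \left(- \frac{85}{109} - \frac{64}{111 \cdot \frac{1}{4}}\right) = 83844 + \left(\frac{85}{109} + \frac{64}{\frac{111}{4}}\right) = 83844 + \left(\frac{85}{109} + 64 \cdot \frac{4}{111}\right) = 83844 + \left(\frac{85}{109} + \frac{256}{111}\right) = 83844 + \frac{37339}{12099} = \frac{1014465895}{12099} \approx 83847.0$)
$492706 - F = 492706 - \frac{1014465895}{12099} = \frac{4946783999}{12099}$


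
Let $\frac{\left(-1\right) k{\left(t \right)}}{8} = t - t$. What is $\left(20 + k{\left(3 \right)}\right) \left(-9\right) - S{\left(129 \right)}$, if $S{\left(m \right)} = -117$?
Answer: $-63$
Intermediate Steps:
$k{\left(t \right)} = 0$ ($k{\left(t \right)} = - 8 \left(t - t\right) = \left(-8\right) 0 = 0$)
$\left(20 + k{\left(3 \right)}\right) \left(-9\right) - S{\left(129 \right)} = \left(20 + 0\right) \left(-9\right) - -117 = 20 \left(-9\right) + 117 = -180 + 117 = -63$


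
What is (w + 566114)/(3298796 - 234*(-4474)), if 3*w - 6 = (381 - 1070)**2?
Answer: 2173069/13037136 ≈ 0.16668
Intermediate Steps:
w = 474727/3 (w = 2 + (381 - 1070)**2/3 = 2 + (1/3)*(-689)**2 = 2 + (1/3)*474721 = 2 + 474721/3 = 474727/3 ≈ 1.5824e+5)
(w + 566114)/(3298796 - 234*(-4474)) = (474727/3 + 566114)/(3298796 - 234*(-4474)) = 2173069/(3*(3298796 + 1046916)) = (2173069/3)/4345712 = (2173069/3)*(1/4345712) = 2173069/13037136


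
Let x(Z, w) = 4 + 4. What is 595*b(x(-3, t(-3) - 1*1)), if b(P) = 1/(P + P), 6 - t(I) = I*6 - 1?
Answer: 595/16 ≈ 37.188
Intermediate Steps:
t(I) = 7 - 6*I (t(I) = 6 - (I*6 - 1) = 6 - (6*I - 1) = 6 - (-1 + 6*I) = 6 + (1 - 6*I) = 7 - 6*I)
x(Z, w) = 8
b(P) = 1/(2*P)
595*b(x(-3, t(-3) - 1*1)) = 595*((½)/8) = 595*((½)*(⅛)) = 595*(1/16) = 595/16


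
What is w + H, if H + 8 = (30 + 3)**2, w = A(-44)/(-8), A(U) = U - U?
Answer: 1081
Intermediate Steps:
A(U) = 0
w = 0 (w = 0/(-8) = 0*(-1/8) = 0)
H = 1081 (H = -8 + (30 + 3)**2 = -8 + 33**2 = -8 + 1089 = 1081)
w + H = 0 + 1081 = 1081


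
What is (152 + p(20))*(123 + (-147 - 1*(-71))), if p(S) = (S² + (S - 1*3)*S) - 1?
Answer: 41877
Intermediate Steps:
p(S) = -1 + S² + S*(-3 + S) (p(S) = (S² + (S - 3)*S) - 1 = (S² + (-3 + S)*S) - 1 = (S² + S*(-3 + S)) - 1 = -1 + S² + S*(-3 + S))
(152 + p(20))*(123 + (-147 - 1*(-71))) = (152 + (-1 - 3*20 + 2*20²))*(123 + (-147 - 1*(-71))) = (152 + (-1 - 60 + 2*400))*(123 + (-147 + 71)) = (152 + (-1 - 60 + 800))*(123 - 76) = (152 + 739)*47 = 891*47 = 41877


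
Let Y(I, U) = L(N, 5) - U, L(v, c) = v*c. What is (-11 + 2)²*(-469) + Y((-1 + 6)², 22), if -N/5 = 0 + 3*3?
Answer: -38236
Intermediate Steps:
N = -45 (N = -5*(0 + 3*3) = -5*(0 + 9) = -5*9 = -45)
L(v, c) = c*v
Y(I, U) = -225 - U (Y(I, U) = 5*(-45) - U = -225 - U)
(-11 + 2)²*(-469) + Y((-1 + 6)², 22) = (-11 + 2)²*(-469) + (-225 - 1*22) = (-9)²*(-469) + (-225 - 22) = 81*(-469) - 247 = -37989 - 247 = -38236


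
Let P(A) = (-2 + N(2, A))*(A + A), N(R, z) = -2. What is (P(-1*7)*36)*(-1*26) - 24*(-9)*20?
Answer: -48096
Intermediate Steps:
P(A) = -8*A (P(A) = (-2 - 2)*(A + A) = -8*A)
(P(-1*7)*36)*(-1*26) - 24*(-9)*20 = (-(-8)*7*36)*(-1*26) - 24*(-9)*20 = (-8*(-7)*36)*(-26) - (-216)*20 = (56*36)*(-26) - 1*(-4320) = 2016*(-26) + 4320 = -52416 + 4320 = -48096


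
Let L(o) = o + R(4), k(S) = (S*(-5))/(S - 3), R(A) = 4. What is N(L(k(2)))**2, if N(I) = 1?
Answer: 1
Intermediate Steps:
k(S) = -5*S/(-3 + S) (k(S) = (-5*S)/(-3 + S) = -5*S/(-3 + S))
L(o) = 4 + o (L(o) = o + 4 = 4 + o)
N(L(k(2)))**2 = 1**2 = 1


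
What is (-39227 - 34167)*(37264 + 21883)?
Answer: -4341034918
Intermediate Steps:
(-39227 - 34167)*(37264 + 21883) = -73394*59147 = -4341034918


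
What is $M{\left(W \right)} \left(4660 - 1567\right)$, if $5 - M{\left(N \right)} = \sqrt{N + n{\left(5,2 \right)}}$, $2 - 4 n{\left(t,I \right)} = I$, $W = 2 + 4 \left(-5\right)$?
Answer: $15465 - 9279 i \sqrt{2} \approx 15465.0 - 13122.0 i$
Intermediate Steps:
$W = -18$ ($W = 2 - 20 = -18$)
$n{\left(t,I \right)} = \frac{1}{2} - \frac{I}{4}$
$M{\left(N \right)} = 5 - \sqrt{N}$ ($M{\left(N \right)} = 5 - \sqrt{N + \left(\frac{1}{2} - \frac{1}{2}\right)} = 5 - \sqrt{N + 0} = 5 - \sqrt{N}$)
$M{\left(W \right)} \left(4660 - 1567\right) = \left(5 - \sqrt{-18}\right) \left(4660 - 1567\right) = \left(5 - 3 i \sqrt{2}\right) \left(4660 - 1567\right) = \left(5 - 3 i \sqrt{2}\right) 3093 = 15465 - 9279 i \sqrt{2}$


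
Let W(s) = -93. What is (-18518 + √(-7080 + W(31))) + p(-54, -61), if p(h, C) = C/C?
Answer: -18517 + 3*I*√797 ≈ -18517.0 + 84.694*I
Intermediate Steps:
p(h, C) = 1
(-18518 + √(-7080 + W(31))) + p(-54, -61) = (-18518 + √(-7080 - 93)) + 1 = (-18518 + √(-7173)) + 1 = (-18518 + 3*I*√797) + 1 = -18517 + 3*I*√797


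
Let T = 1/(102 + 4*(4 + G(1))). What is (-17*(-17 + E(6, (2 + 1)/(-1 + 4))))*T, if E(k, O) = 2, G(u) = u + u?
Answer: 85/42 ≈ 2.0238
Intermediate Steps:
G(u) = 2*u
T = 1/126 (T = 1/(102 + 4*(4 + 2*1)) = 1/(102 + 4*(4 + 2)) = 1/(102 + 4*6) = 1/(102 + 24) = 1/126 ≈ 0.0079365)
(-17*(-17 + E(6, (2 + 1)/(-1 + 4))))*T = -17*(-17 + 2)*(1/126) = -17*(-15)*(1/126) = 255*(1/126) = 85/42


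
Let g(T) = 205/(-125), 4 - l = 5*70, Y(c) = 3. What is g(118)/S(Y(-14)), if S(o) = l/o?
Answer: 123/8650 ≈ 0.014220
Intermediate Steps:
l = -346 (l = 4 - 5*70 = 4 - 1*350 = 4 - 350 = -346)
g(T) = -41/25 (g(T) = 205*(-1/125) = -41/25)
S(o) = -346/o
g(118)/S(Y(-14)) = -41/(25*((-346/3))) = -41/(25*((-346*⅓))) = -41/(25*(-346/3)) = -41/25*(-3/346) = 123/8650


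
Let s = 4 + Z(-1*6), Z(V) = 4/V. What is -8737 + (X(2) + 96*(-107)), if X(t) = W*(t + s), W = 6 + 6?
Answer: -18945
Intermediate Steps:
W = 12
s = 10/3 (s = 4 + 4/((-1*6)) = 4 + 4/(-6) = 4 + 4*(-⅙) = 4 - ⅔ = 10/3 ≈ 3.3333)
X(t) = 40 + 12*t (X(t) = 12*(t + 10/3) = 12*(10/3 + t) = 40 + 12*t)
-8737 + (X(2) + 96*(-107)) = -8737 + ((40 + 12*2) + 96*(-107)) = -8737 + ((40 + 24) - 10272) = -8737 + (64 - 10272) = -8737 - 10208 = -18945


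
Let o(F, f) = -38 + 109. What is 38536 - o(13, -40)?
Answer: 38465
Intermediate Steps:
o(F, f) = 71
38536 - o(13, -40) = 38536 - 1*71 = 38536 - 71 = 38465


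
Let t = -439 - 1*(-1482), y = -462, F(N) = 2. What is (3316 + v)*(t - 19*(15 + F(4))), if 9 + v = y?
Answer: 2048400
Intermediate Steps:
v = -471 (v = -9 - 462 = -471)
t = 1043 (t = -439 + 1482 = 1043)
(3316 + v)*(t - 19*(15 + F(4))) = (3316 - 471)*(1043 - 19*(15 + 2)) = 2845*(1043 - 19*17) = 2845*(1043 - 323) = 2845*720 = 2048400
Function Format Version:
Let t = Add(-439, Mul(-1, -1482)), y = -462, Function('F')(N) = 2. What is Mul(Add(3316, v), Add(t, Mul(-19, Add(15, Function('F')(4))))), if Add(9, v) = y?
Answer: 2048400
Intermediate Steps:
v = -471 (v = Add(-9, -462) = -471)
t = 1043 (t = Add(-439, 1482) = 1043)
Mul(Add(3316, v), Add(t, Mul(-19, Add(15, Function('F')(4))))) = Mul(Add(3316, -471), Add(1043, Mul(-19, Add(15, 2)))) = Mul(2845, Add(1043, Mul(-19, 17))) = Mul(2845, Add(1043, -323)) = Mul(2845, 720) = 2048400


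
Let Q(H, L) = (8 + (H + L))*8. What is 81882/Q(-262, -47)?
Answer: -40941/1204 ≈ -34.004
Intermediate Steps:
Q(H, L) = 64 + 8*H + 8*L (Q(H, L) = (8 + H + L)*8 = 64 + 8*H + 8*L)
81882/Q(-262, -47) = 81882/(64 + 8*(-262) + 8*(-47)) = 81882/(64 - 2096 - 376) = 81882/(-2408) = 81882*(-1/2408) = -40941/1204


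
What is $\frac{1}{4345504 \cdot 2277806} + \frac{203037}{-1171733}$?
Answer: $- \frac{2009703896054416555}{11598065255283040192} \approx -0.17328$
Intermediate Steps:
$\frac{1}{4345504 \cdot 2277806} + \frac{203037}{-1171733} = \frac{1}{4345504} \cdot \frac{1}{2277806} + 203037 \left(- \frac{1}{1171733}\right) = \frac{1}{9898215084224} - \frac{203037}{1171733} = - \frac{2009703896054416555}{11598065255283040192}$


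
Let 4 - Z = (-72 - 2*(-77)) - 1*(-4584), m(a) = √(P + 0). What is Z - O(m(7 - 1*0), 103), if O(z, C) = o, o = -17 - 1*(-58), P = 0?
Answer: -4703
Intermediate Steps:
o = 41 (o = -17 + 58 = 41)
m(a) = 0 (m(a) = √(0 + 0) = √0 = 0)
O(z, C) = 41
Z = -4662 (Z = 4 - ((-72 - 2*(-77)) - 1*(-4584)) = 4 - ((-72 + 154) + 4584) = 4 - (82 + 4584) = 4 - 1*4666 = 4 - 4666 = -4662)
Z - O(m(7 - 1*0), 103) = -4662 - 1*41 = -4662 - 41 = -4703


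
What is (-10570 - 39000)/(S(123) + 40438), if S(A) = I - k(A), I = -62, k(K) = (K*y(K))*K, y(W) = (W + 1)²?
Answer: 24785/116291564 ≈ 0.00021313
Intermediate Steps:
y(W) = (1 + W)²
k(K) = K²*(1 + K)² (k(K) = (K*(1 + K)²)*K = K²*(1 + K)²)
S(A) = -62 - A²*(1 + A)²
(-10570 - 39000)/(S(123) + 40438) = (-10570 - 39000)/((-62 - 1*123²*(1 + 123)²) + 40438) = -49570/((-62 - 1*15129*124²) + 40438) = -49570/((-62 - 1*15129*15376) + 40438) = -49570/((-62 - 232623504) + 40438) = -49570/(-232623566 + 40438) = -49570/(-232583128) = -49570*(-1/232583128) = 24785/116291564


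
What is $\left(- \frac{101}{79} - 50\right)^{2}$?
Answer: $\frac{16410601}{6241} \approx 2629.5$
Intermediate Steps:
$\left(- \frac{101}{79} - 50\right)^{2} = \left(- \frac{4051}{79}\right)^{2} = \frac{16410601}{6241}$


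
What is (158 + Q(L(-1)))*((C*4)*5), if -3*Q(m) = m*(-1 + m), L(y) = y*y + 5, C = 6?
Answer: 17760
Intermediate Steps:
L(y) = 5 + y² (L(y) = y² + 5 = 5 + y²)
Q(m) = -m*(-1 + m)/3
(158 + Q(L(-1)))*((C*4)*5) = (158 + (5 + (-1)²)*(1 - (5 + (-1)²))/3)*((6*4)*5) = (158 + (5 + 1)*(1 - (5 + 1))/3)*(24*5) = (158 + (⅓)*6*(1 - 1*6))*120 = (158 + (⅓)*6*(1 - 6))*120 = (158 + (⅓)*6*(-5))*120 = (158 - 10)*120 = 148*120 = 17760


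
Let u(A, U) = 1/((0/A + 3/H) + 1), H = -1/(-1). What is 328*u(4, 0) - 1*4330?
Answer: -4248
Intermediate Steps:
H = 1 (H = -1*(-1) = 1)
u(A, U) = 1/4 (u(A, U) = 1/((0/A + 3/1) + 1) = 1/((0 + 3*1) + 1) = 1/((0 + 3) + 1) = 1/(3 + 1) = 1/4)
328*u(4, 0) - 1*4330 = 328*(1/4) - 1*4330 = 82 - 4330 = -4248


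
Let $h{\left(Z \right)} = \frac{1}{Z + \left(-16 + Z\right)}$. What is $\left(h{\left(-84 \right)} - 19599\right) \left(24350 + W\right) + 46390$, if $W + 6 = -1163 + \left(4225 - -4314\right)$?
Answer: $- \frac{14297583435}{23} \approx -6.2163 \cdot 10^{8}$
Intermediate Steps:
$h{\left(Z \right)} = \frac{1}{-16 + 2 Z}$
$W = 7370$ ($W = -6 + \left(-1163 + \left(4225 - -4314\right)\right) = -6 + \left(-1163 + \left(4225 + 4314\right)\right) = -6 + \left(-1163 + 8539\right) = -6 + 7376 = 7370$)
$\left(h{\left(-84 \right)} - 19599\right) \left(24350 + W\right) + 46390 = \left(\frac{1}{2 \left(-8 - 84\right)} - 19599\right) \left(24350 + 7370\right) + 46390 = \left(\frac{1}{2 \left(-92\right)} - 19599\right) 31720 + 46390 = \left(\frac{1}{2} \left(- \frac{1}{92}\right) - 19599\right) 31720 + 46390 = \left(- \frac{1}{184} - 19599\right) 31720 + 46390 = \left(- \frac{3606217}{184}\right) 31720 + 46390 = - \frac{14298650405}{23} + 46390 = - \frac{14297583435}{23}$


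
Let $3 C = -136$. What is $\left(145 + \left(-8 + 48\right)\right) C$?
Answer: $- \frac{25160}{3} \approx -8386.7$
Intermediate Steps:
$C = - \frac{136}{3}$ ($C = \frac{1}{3} \left(-136\right) = - \frac{136}{3} \approx -45.333$)
$\left(145 + \left(-8 + 48\right)\right) C = \left(145 + \left(-8 + 48\right)\right) \left(- \frac{136}{3}\right) = \left(145 + 40\right) \left(- \frac{136}{3}\right) = 185 \left(- \frac{136}{3}\right) = - \frac{25160}{3}$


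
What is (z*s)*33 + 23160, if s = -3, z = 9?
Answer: 22269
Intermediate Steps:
(z*s)*33 + 23160 = (9*(-3))*33 + 23160 = -27*33 + 23160 = -891 + 23160 = 22269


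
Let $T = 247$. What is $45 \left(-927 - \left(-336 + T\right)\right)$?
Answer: $-37710$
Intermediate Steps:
$45 \left(-927 - \left(-336 + T\right)\right) = 45 \left(-927 + \left(336 - 247\right)\right) = 45 \left(-927 + 89\right) = 45 \left(-838\right) = -37710$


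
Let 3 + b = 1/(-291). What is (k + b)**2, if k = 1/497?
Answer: 188431523569/20916969129 ≈ 9.0085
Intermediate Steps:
b = -874/291 (b = -3 + 1/(-291) = -3 - 1/291 = -874/291 ≈ -3.0034)
k = 1/497 ≈ 0.0020121
(k + b)**2 = (1/497 - 874/291)**2 = (-434087/144627)**2 = 188431523569/20916969129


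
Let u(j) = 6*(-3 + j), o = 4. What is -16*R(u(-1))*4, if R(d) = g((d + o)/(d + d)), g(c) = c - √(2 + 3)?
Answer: -80/3 + 64*√5 ≈ 116.44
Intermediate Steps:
u(j) = -18 + 6*j
g(c) = c - √5
R(d) = -√5 + (4 + d)/(2*d) (R(d) = (d + 4)/(d + d) - √5 = (4 + d)/((2*d)) - √5 = (4 + d)*(1/(2*d)) - √5 = (4 + d)/(2*d) - √5 = -√5 + (4 + d)/(2*d))
-16*R(u(-1))*4 = -16*(½ - √5 + 2/(-18 + 6*(-1)))*4 = -16*(½ - √5 + 2/(-18 - 6))*4 = -16*(½ - √5 + 2/(-24))*4 = -16*(½ - √5 + 2*(-1/24))*4 = -16*(½ - √5 - 1/12)*4 = -16*(5/12 - √5)*4 = (-20/3 + 16*√5)*4 = -80/3 + 64*√5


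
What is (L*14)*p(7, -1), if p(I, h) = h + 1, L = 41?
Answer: 0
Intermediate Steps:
p(I, h) = 1 + h
(L*14)*p(7, -1) = (41*14)*(1 - 1) = 574*0 = 0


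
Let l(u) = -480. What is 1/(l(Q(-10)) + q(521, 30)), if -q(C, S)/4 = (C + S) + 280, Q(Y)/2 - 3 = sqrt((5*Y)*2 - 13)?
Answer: -1/3804 ≈ -0.00026288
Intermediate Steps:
Q(Y) = 6 + 2*sqrt(-13 + 10*Y) (Q(Y) = 6 + 2*sqrt((5*Y)*2 - 13) = 6 + 2*sqrt(10*Y - 13) = 6 + 2*sqrt(-13 + 10*Y))
q(C, S) = -1120 - 4*C - 4*S (q(C, S) = -4*((C + S) + 280) = -4*(280 + C + S) = -1120 - 4*C - 4*S)
1/(l(Q(-10)) + q(521, 30)) = 1/(-480 + (-1120 - 4*521 - 4*30)) = 1/(-480 + (-1120 - 2084 - 120)) = 1/(-480 - 3324) = 1/(-3804) = -1/3804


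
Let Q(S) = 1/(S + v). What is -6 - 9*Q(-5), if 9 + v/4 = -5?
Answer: -357/61 ≈ -5.8525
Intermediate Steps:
v = -56 (v = -36 + 4*(-5) = -36 - 20 = -56)
Q(S) = 1/(-56 + S) (Q(S) = 1/(S - 56) = 1/(-56 + S))
-6 - 9*Q(-5) = -6 - 9/(-56 - 5) = -6 - 9/(-61) = -6 - 9*(-1/61) = -6 + 9/61 = -357/61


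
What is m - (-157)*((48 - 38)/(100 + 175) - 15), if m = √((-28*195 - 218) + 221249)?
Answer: -129211/55 + √215571 ≈ -1885.0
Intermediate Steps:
m = √215571 (m = √((-5460 - 218) + 221249) = √(-5678 + 221249) = √215571 ≈ 464.30)
m - (-157)*((48 - 38)/(100 + 175) - 15) = √215571 - (-157)*((48 - 38)/(100 + 175) - 15) = √215571 - (-157)*(10/275 - 15) = √215571 - (-157)*(10*(1/275) - 15) = √215571 - (-157)*(2/55 - 15) = √215571 - (-157)*(-823)/55 = √215571 - 1*129211/55 = √215571 - 129211/55 = -129211/55 + √215571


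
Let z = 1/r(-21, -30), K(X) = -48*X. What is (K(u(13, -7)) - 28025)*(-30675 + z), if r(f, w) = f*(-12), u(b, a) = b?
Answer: 221459606251/252 ≈ 8.7881e+8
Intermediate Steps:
r(f, w) = -12*f
z = 1/252 (z = 1/(-12*(-21)) = 1/252 ≈ 0.0039683)
(K(u(13, -7)) - 28025)*(-30675 + z) = (-48*13 - 28025)*(-30675 + 1/252) = (-624 - 28025)*(-7730099/252) = -28649*(-7730099/252) = 221459606251/252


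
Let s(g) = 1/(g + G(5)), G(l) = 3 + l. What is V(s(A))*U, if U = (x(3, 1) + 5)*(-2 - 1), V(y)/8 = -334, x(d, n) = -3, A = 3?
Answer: 16032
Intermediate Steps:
s(g) = 1/(8 + g) (s(g) = 1/(g + (3 + 5)) = 1/(g + 8) = 1/(8 + g))
V(y) = -2672 (V(y) = 8*(-334) = -2672)
U = -6 (U = (-3 + 5)*(-2 - 1) = 2*(-3) = -6)
V(s(A))*U = -2672*(-6) = 16032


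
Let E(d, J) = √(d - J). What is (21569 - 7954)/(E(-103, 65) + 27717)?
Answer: 125788985/256077419 - 27230*I*√42/768232257 ≈ 0.49121 - 0.00022971*I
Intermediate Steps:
(21569 - 7954)/(E(-103, 65) + 27717) = (21569 - 7954)/(√(-103 - 1*65) + 27717) = 13615/(√(-103 - 65) + 27717) = 13615/(√(-168) + 27717) = 13615/(2*I*√42 + 27717) = 13615/(27717 + 2*I*√42)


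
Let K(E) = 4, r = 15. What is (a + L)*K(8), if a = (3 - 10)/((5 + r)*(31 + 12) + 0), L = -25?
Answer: -21507/215 ≈ -100.03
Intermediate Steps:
a = -7/860 (a = (3 - 10)/((5 + 15)*(31 + 12) + 0) = -7/(20*43 + 0) = -7/(860 + 0) = -7/860 ≈ -0.0081395)
(a + L)*K(8) = (-7/860 - 25)*4 = -21507/860*4 = -21507/215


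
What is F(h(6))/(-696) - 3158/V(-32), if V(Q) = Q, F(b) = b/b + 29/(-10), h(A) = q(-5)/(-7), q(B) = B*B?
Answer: 171721/1740 ≈ 98.690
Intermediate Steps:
q(B) = B²
h(A) = -25/7 (h(A) = (-5)²/(-7) = 25*(-⅐) = -25/7)
F(b) = -19/10 (F(b) = 1 + 29*(-⅒) = 1 - 29/10 = -19/10)
F(h(6))/(-696) - 3158/V(-32) = -19/10/(-696) - 3158/(-32) = -19/10*(-1/696) - 3158*(-1/32) = 19/6960 + 1579/16 = 171721/1740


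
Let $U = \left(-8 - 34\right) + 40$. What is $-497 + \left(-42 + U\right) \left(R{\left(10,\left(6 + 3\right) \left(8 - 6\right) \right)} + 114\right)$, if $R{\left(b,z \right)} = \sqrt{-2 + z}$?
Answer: $-5689$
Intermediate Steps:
$U = -2$ ($U = -42 + 40 = -2$)
$-497 + \left(-42 + U\right) \left(R{\left(10,\left(6 + 3\right) \left(8 - 6\right) \right)} + 114\right) = -497 + \left(-42 - 2\right) \left(\sqrt{-2 + \left(6 + 3\right) \left(8 - 6\right)} + 114\right) = -497 - 44 \left(\sqrt{-2 + 9 \cdot 2} + 114\right) = -497 - 44 \left(\sqrt{-2 + 18} + 114\right) = -497 - 44 \left(\sqrt{16} + 114\right) = -497 - 44 \left(4 + 114\right) = -497 - 5192 = -5689$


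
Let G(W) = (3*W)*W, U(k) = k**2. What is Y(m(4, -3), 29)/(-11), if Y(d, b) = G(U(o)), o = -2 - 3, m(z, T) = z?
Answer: -1875/11 ≈ -170.45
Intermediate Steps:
o = -5
G(W) = 3*W**2
Y(d, b) = 1875 (Y(d, b) = 3*((-5)**2)**2 = 3*25**2 = 3*625 = 1875)
Y(m(4, -3), 29)/(-11) = 1875/(-11) = 1875*(-1/11) = -1875/11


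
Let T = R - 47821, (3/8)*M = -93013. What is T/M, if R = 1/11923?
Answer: 855254673/4435975996 ≈ 0.19280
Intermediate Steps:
M = -744104/3 (M = (8/3)*(-93013) = -744104/3 ≈ -2.4803e+5)
R = 1/11923 ≈ 8.3872e-5
T = -570169782/11923 (T = 1/11923 - 47821 = -570169782/11923 ≈ -47821.)
T/M = -570169782/(11923*(-744104/3)) = -570169782/11923*(-3/744104) = 855254673/4435975996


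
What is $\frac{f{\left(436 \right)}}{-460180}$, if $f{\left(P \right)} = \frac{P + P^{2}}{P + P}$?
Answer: $- \frac{23}{48440} \approx -0.00047481$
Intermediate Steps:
$f{\left(P \right)} = \frac{P + P^{2}}{2 P}$
$\frac{f{\left(436 \right)}}{-460180} = \frac{\frac{1}{2} + \frac{1}{2} \cdot 436}{-460180} = \left(\frac{1}{2} + 218\right) \left(- \frac{1}{460180}\right) = \frac{437}{2} \left(- \frac{1}{460180}\right) = - \frac{23}{48440}$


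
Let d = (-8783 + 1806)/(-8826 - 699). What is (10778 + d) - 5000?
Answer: 55042427/9525 ≈ 5778.7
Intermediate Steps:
d = 6977/9525 (d = -6977/(-9525) = -6977*(-1/9525) = 6977/9525 ≈ 0.73249)
(10778 + d) - 5000 = (10778 + 6977/9525) - 5000 = 102667427/9525 - 5000 = 55042427/9525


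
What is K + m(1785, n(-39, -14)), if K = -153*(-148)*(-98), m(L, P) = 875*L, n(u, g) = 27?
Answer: -657237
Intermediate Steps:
K = -2219112 (K = 22644*(-98) = -2219112)
K + m(1785, n(-39, -14)) = -2219112 + 875*1785 = -2219112 + 1561875 = -657237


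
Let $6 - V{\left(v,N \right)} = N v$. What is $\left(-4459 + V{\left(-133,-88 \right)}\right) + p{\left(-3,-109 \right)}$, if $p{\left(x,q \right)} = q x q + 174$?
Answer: $-51626$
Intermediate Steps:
$p{\left(x,q \right)} = 174 + x q^{2}$ ($p{\left(x,q \right)} = x q^{2} + 174 = 174 + x q^{2}$)
$V{\left(v,N \right)} = 6 - N v$
$\left(-4459 + V{\left(-133,-88 \right)}\right) + p{\left(-3,-109 \right)} = \left(-4459 + \left(6 - \left(-88\right) \left(-133\right)\right)\right) + \left(174 - 3 \left(-109\right)^{2}\right) = \left(-4459 + \left(6 - 11704\right)\right) + \left(174 - 35643\right) = \left(-4459 - 11698\right) + \left(174 - 35643\right) = -16157 - 35469 = -51626$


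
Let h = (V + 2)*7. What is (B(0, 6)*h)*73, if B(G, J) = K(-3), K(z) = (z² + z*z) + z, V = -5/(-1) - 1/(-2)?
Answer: 114975/2 ≈ 57488.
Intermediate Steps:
V = 11/2 (V = -5*(-1) - 1*(-½) = 5 + ½ = 11/2 ≈ 5.5000)
K(z) = z + 2*z² (K(z) = (z² + z²) + z = 2*z² + z = z + 2*z²)
B(G, J) = 15 (B(G, J) = -3*(1 + 2*(-3)) = -3*(1 - 6) = -3*(-5) = 15)
h = 105/2 (h = (11/2 + 2)*7 = (15/2)*7 = 105/2 ≈ 52.500)
(B(0, 6)*h)*73 = (15*(105/2))*73 = (1575/2)*73 = 114975/2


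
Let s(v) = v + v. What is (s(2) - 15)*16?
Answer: -176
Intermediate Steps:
s(v) = 2*v
(s(2) - 15)*16 = (2*2 - 15)*16 = (4 - 15)*16 = -11*16 = -176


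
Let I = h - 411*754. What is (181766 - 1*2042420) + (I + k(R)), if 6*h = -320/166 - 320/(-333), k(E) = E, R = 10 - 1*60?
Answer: -179979487726/82917 ≈ -2.1706e+6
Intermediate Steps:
R = -50 (R = 10 - 60 = -50)
h = -13360/82917 (h = (-320/166 - 320/(-333))/6 = (-320*1/166 - 320*(-1/333))/6 = (-160/83 + 320/333)/6 = (⅙)*(-26720/27639) = -13360/82917 ≈ -0.16112)
I = -25695494158/82917 (I = -13360/82917 - 411*754 = -13360/82917 - 309894 = -25695494158/82917 ≈ -3.0989e+5)
(181766 - 1*2042420) + (I + k(R)) = (181766 - 1*2042420) + (-25695494158/82917 - 50) = (181766 - 2042420) - 25699640008/82917 = -1860654 - 25699640008/82917 = -179979487726/82917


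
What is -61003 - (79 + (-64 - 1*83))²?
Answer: -65627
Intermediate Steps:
-61003 - (79 + (-64 - 1*83))² = -61003 - (79 + (-64 - 83))² = -61003 - (79 - 147)² = -61003 - 1*(-68)² = -61003 - 1*4624 = -61003 - 4624 = -65627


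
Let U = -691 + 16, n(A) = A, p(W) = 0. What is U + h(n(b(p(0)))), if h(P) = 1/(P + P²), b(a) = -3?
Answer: -4049/6 ≈ -674.83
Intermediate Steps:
U = -675
U + h(n(b(p(0)))) = -675 + 1/((-3)*(1 - 3)) = -675 - ⅓/(-2) = -675 - ⅓*(-½) = -675 + ⅙ = -4049/6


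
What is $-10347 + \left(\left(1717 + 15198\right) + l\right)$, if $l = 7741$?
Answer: $14309$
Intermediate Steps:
$-10347 + \left(\left(1717 + 15198\right) + l\right) = -10347 + \left(\left(1717 + 15198\right) + 7741\right) = -10347 + \left(16915 + 7741\right) = -10347 + 24656 = 14309$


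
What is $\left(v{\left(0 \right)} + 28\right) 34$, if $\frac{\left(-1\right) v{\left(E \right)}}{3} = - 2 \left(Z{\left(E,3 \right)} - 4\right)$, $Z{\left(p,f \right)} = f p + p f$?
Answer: $136$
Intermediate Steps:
$Z{\left(p,f \right)} = 2 f p$ ($Z{\left(p,f \right)} = f p + f p = 2 f p$)
$v{\left(E \right)} = -24 + 36 E$ ($v{\left(E \right)} = - 3 \left(- 2 \left(2 \cdot 3 E - 4\right)\right) = - 3 \left(- 2 \left(6 E - 4\right)\right) = - 3 \left(- 2 \left(-4 + 6 E\right)\right) = - 3 \left(8 - 12 E\right) = -24 + 36 E$)
$\left(v{\left(0 \right)} + 28\right) 34 = \left(\left(-24 + 36 \cdot 0\right) + 28\right) 34 = \left(\left(-24 + 0\right) + 28\right) 34 = \left(-24 + 28\right) 34 = 4 \cdot 34 = 136$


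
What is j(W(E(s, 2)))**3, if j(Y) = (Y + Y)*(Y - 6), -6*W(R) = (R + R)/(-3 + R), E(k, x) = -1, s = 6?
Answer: 389017/373248 ≈ 1.0422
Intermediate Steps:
W(R) = -R/(3*(-3 + R)) (W(R) = -(R + R)/(6*(-3 + R)) = -2*R/(6*(-3 + R)) = -R/(3*(-3 + R)))
j(Y) = 2*Y*(-6 + Y) (j(Y) = (2*Y)*(-6 + Y) = 2*Y*(-6 + Y))
j(W(E(s, 2)))**3 = (2*(-1*(-1)/(-9 + 3*(-1)))*(-6 - 1*(-1)/(-9 + 3*(-1))))**3 = (2*(-1*(-1)/(-9 - 3))*(-6 - 1*(-1)/(-9 - 3)))**3 = (2*(-1*(-1)/(-12))*(-6 - 1*(-1)/(-12)))**3 = (2*(-1*(-1)*(-1/12))*(-6 - 1*(-1)*(-1/12)))**3 = (2*(-1/12)*(-6 - 1/12))**3 = (2*(-1/12)*(-73/12))**3 = (73/72)**3 = 389017/373248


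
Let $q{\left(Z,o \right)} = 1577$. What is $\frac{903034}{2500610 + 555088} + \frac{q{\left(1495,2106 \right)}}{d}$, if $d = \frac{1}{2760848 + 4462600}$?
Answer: $\frac{17404304716337621}{1527849} \approx 1.1391 \cdot 10^{10}$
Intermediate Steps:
$d = \frac{1}{7223448} \approx 1.3844 \cdot 10^{-7}$
$\frac{903034}{2500610 + 555088} + \frac{q{\left(1495,2106 \right)}}{d} = \frac{903034}{2500610 + 555088} + 1577 \frac{1}{\frac{1}{7223448}} = \frac{903034}{3055698} + 1577 \cdot 7223448 = 903034 \cdot \frac{1}{3055698} + 11391377496 = \frac{451517}{1527849} + 11391377496 = \frac{17404304716337621}{1527849}$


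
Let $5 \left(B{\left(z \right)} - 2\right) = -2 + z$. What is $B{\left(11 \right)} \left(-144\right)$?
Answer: $- \frac{2736}{5} \approx -547.2$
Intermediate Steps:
$B{\left(z \right)} = \frac{8}{5} + \frac{z}{5}$ ($B{\left(z \right)} = 2 + \frac{-2 + z}{5} = 2 + \left(- \frac{2}{5} + \frac{z}{5}\right) = \frac{8}{5} + \frac{z}{5}$)
$B{\left(11 \right)} \left(-144\right) = \left(\frac{8}{5} + \frac{1}{5} \cdot 11\right) \left(-144\right) = \left(\frac{8}{5} + \frac{11}{5}\right) \left(-144\right) = \frac{19}{5} \left(-144\right) = - \frac{2736}{5}$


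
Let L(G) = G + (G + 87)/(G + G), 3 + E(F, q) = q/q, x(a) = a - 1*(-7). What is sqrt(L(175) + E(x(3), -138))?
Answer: sqrt(212842)/35 ≈ 13.181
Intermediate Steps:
x(a) = 7 + a (x(a) = a + 7 = 7 + a)
E(F, q) = -2 (E(F, q) = -3 + q/q = -3 + 1 = -2)
L(G) = G + (87 + G)/(2*G) (L(G) = G + (87 + G)/((2*G)) = G + (87 + G)*(1/(2*G)) = G + (87 + G)/(2*G))
sqrt(L(175) + E(x(3), -138)) = sqrt((1/2 + 175 + (87/2)/175) - 2) = sqrt((1/2 + 175 + (87/2)*(1/175)) - 2) = sqrt((1/2 + 175 + 87/350) - 2) = sqrt(30756/175 - 2) = sqrt(30406/175) = sqrt(212842)/35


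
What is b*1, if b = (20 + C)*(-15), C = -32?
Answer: 180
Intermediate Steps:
b = 180 (b = (20 - 32)*(-15) = -12*(-15) = 180)
b*1 = 180*1 = 180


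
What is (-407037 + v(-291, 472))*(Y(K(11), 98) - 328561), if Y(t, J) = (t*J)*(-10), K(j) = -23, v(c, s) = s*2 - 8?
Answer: 124275434121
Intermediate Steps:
v(c, s) = -8 + 2*s (v(c, s) = 2*s - 8 = -8 + 2*s)
Y(t, J) = -10*J*t (Y(t, J) = (J*t)*(-10) = -10*J*t)
(-407037 + v(-291, 472))*(Y(K(11), 98) - 328561) = (-407037 + (-8 + 2*472))*(-10*98*(-23) - 328561) = (-407037 + (-8 + 944))*(22540 - 328561) = (-407037 + 936)*(-306021) = -406101*(-306021) = 124275434121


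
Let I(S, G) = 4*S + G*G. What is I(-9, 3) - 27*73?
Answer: -1998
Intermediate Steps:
I(S, G) = G**2 + 4*S (I(S, G) = 4*S + G**2 = G**2 + 4*S)
I(-9, 3) - 27*73 = (3**2 + 4*(-9)) - 27*73 = (9 - 36) - 1971 = -27 - 1971 = -1998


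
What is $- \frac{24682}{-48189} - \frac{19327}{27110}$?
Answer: $- \frac{262219783}{1306403790} \approx -0.20072$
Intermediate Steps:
$- \frac{24682}{-48189} - \frac{19327}{27110} = \left(-24682\right) \left(- \frac{1}{48189}\right) - \frac{19327}{27110} = \frac{24682}{48189} - \frac{19327}{27110} = - \frac{262219783}{1306403790}$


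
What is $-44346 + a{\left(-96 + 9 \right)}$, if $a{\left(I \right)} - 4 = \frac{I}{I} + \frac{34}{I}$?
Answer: $- \frac{3857701}{87} \approx -44341.0$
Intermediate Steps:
$a{\left(I \right)} = 5 + \frac{34}{I}$ ($a{\left(I \right)} = 4 + \left(\frac{I}{I} + \frac{34}{I}\right) = 4 + \left(1 + \frac{34}{I}\right) = 5 + \frac{34}{I}$)
$-44346 + a{\left(-96 + 9 \right)} = -44346 + \left(5 + \frac{34}{-96 + 9}\right) = -44346 + \left(5 + \frac{34}{-87}\right) = -44346 + \left(5 + 34 \left(- \frac{1}{87}\right)\right) = -44346 + \left(5 - \frac{34}{87}\right) = -44346 + \frac{401}{87} = - \frac{3857701}{87}$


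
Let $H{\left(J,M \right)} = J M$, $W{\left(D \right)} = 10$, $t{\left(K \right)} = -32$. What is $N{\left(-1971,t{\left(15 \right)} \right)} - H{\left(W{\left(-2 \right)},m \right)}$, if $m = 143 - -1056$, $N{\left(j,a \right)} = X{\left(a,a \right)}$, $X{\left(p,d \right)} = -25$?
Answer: $-12015$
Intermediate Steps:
$N{\left(j,a \right)} = -25$
$m = 1199$ ($m = 143 + 1056 = 1199$)
$N{\left(-1971,t{\left(15 \right)} \right)} - H{\left(W{\left(-2 \right)},m \right)} = -25 - 10 \cdot 1199 = -25 - 11990 = -12015$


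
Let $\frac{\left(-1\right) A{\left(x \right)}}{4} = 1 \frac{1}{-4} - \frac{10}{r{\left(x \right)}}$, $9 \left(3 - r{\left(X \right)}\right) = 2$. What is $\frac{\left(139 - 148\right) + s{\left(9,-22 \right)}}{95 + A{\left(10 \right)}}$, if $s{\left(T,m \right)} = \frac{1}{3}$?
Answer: $- \frac{65}{828} \approx -0.078502$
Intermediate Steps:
$s{\left(T,m \right)} = \frac{1}{3}$
$r{\left(X \right)} = \frac{25}{9}$ ($r{\left(X \right)} = 3 - \frac{2}{9} = \frac{25}{9}$)
$A{\left(x \right)} = \frac{77}{5}$ ($A{\left(x \right)} = - 4 \left(1 \frac{1}{-4} - \frac{10}{\frac{25}{9}}\right) = - 4 \left(1 \left(- \frac{1}{4}\right) - \frac{18}{5}\right) = - 4 \left(- \frac{1}{4} - \frac{18}{5}\right) = \left(-4\right) \left(- \frac{77}{20}\right) = \frac{77}{5}$)
$\frac{\left(139 - 148\right) + s{\left(9,-22 \right)}}{95 + A{\left(10 \right)}} = \frac{\left(139 - 148\right) + \frac{1}{3}}{95 + \frac{77}{5}} = \frac{\left(139 - 148\right) + \frac{1}{3}}{\frac{552}{5}} = \left(-9 + \frac{1}{3}\right) \frac{5}{552} = \left(- \frac{26}{3}\right) \frac{5}{552} = - \frac{65}{828}$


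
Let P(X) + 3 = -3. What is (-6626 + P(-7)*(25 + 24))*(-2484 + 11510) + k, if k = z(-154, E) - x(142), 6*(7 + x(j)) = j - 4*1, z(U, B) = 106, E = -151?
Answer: -62459830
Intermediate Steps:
P(X) = -6 (P(X) = -3 - 3 = -6)
x(j) = -23/3 + j/6 (x(j) = -7 + (j - 4*1)/6 = -7 + (j - 4)/6 = -7 + (-4 + j)/6 = -7 + (-⅔ + j/6) = -23/3 + j/6)
k = 90 (k = 106 - (-23/3 + (⅙)*142) = 106 - (-23/3 + 71/3) = 106 - 1*16 = 106 - 16 = 90)
(-6626 + P(-7)*(25 + 24))*(-2484 + 11510) + k = (-6626 - 6*(25 + 24))*(-2484 + 11510) + 90 = (-6626 - 6*49)*9026 + 90 = (-6626 - 294)*9026 + 90 = -6920*9026 + 90 = -62459920 + 90 = -62459830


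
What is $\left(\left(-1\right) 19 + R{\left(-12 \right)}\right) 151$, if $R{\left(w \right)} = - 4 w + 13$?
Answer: $6342$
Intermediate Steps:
$R{\left(w \right)} = 13 - 4 w$
$\left(\left(-1\right) 19 + R{\left(-12 \right)}\right) 151 = \left(\left(-1\right) 19 + \left(13 - -48\right)\right) 151 = \left(-19 + \left(13 + 48\right)\right) 151 = \left(-19 + 61\right) 151 = 42 \cdot 151 = 6342$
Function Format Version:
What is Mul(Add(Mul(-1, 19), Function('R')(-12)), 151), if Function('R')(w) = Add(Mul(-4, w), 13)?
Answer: 6342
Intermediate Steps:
Function('R')(w) = Add(13, Mul(-4, w))
Mul(Add(Mul(-1, 19), Function('R')(-12)), 151) = Mul(Add(Mul(-1, 19), Add(13, Mul(-4, -12))), 151) = Mul(Add(-19, Add(13, 48)), 151) = Mul(Add(-19, 61), 151) = Mul(42, 151) = 6342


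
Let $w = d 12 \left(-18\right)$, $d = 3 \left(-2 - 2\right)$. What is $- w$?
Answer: $-2592$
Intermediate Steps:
$d = -12$ ($d = 3 \left(-4\right) = -12$)
$w = 2592$ ($w = \left(-12\right) 12 \left(-18\right) = \left(-144\right) \left(-18\right) = 2592$)
$- w = \left(-1\right) 2592 = -2592$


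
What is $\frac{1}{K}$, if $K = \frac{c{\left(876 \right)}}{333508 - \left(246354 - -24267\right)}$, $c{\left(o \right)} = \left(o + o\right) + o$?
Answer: $\frac{62887}{2628} \approx 23.93$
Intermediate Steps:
$c{\left(o \right)} = 3 o$ ($c{\left(o \right)} = 2 o + o = 3 o$)
$K = \frac{2628}{62887}$ ($K = \frac{3 \cdot 876}{333508 - \left(246354 - -24267\right)} = \frac{2628}{333508 - \left(246354 + 24267\right)} = \frac{2628}{333508 - 270621} = \frac{2628}{62887} \approx 0.041789$)
$\frac{1}{K} = \frac{1}{\frac{2628}{62887}} = \frac{62887}{2628}$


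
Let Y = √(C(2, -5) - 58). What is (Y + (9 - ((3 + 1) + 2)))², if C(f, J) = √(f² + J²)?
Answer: (3 + I*√(58 - √29))² ≈ -43.615 + 43.522*I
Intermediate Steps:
C(f, J) = √(J² + f²)
Y = √(-58 + √29) (Y = √(√((-5)² + 2²) - 58) = √(√(25 + 4) - 58) = √(√29 - 58) = √(-58 + √29) ≈ 7.2536*I)
(Y + (9 - ((3 + 1) + 2)))² = (√(-58 + √29) + (9 - ((3 + 1) + 2)))² = (√(-58 + √29) + (9 - (4 + 2)))² = (√(-58 + √29) + (9 - 1*6))² = (√(-58 + √29) + (9 - 6))² = (√(-58 + √29) + 3)² = (3 + √(-58 + √29))²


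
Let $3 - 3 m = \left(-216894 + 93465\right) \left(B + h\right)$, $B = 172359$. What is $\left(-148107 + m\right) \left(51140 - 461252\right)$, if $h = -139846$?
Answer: $-548538847566336$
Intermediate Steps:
$m = 1337682360$ ($m = 1 - \frac{\left(-216894 + 93465\right) \left(172359 - 139846\right)}{3} = 1 - \frac{\left(-123429\right) 32513}{3} = 1 - -1337682359 = 1 + 1337682359 = 1337682360$)
$\left(-148107 + m\right) \left(51140 - 461252\right) = \left(-148107 + 1337682360\right) \left(51140 - 461252\right) = 1337534253 \left(-410112\right) = -548538847566336$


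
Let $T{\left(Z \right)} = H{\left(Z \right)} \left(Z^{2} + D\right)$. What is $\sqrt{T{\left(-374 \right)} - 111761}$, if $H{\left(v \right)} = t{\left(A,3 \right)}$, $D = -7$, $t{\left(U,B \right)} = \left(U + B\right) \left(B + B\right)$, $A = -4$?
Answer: $5 i \sqrt{38039} \approx 975.18 i$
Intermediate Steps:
$t{\left(U,B \right)} = 2 B \left(B + U\right)$ ($t{\left(U,B \right)} = \left(B + U\right) 2 B = 2 B \left(B + U\right)$)
$H{\left(v \right)} = -6$ ($H{\left(v \right)} = 2 \cdot 3 \left(3 - 4\right) = 2 \cdot 3 \left(-1\right) = -6$)
$T{\left(Z \right)} = 42 - 6 Z^{2}$ ($T{\left(Z \right)} = - 6 \left(Z^{2} - 7\right) = - 6 \left(-7 + Z^{2}\right) = 42 - 6 Z^{2}$)
$\sqrt{T{\left(-374 \right)} - 111761} = \sqrt{\left(42 - 6 \left(-374\right)^{2}\right) - 111761} = \sqrt{\left(42 - 839256\right) - 111761} = \sqrt{-839214 - 111761} = \sqrt{-950975} = 5 i \sqrt{38039}$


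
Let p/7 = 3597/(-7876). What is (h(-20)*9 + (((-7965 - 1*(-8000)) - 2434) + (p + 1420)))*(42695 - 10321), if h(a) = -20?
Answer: -13469736871/358 ≈ -3.7625e+7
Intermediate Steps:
p = -2289/716 (p = 7*(3597/(-7876)) = 7*(3597*(-1/7876)) = 7*(-327/716) = -2289/716 ≈ -3.1969)
(h(-20)*9 + (((-7965 - 1*(-8000)) - 2434) + (p + 1420)))*(42695 - 10321) = (-20*9 + (((-7965 - 1*(-8000)) - 2434) + (-2289/716 + 1420)))*(42695 - 10321) = (-180 + (((-7965 + 8000) - 2434) + 1014431/716))*32374 = (-180 + ((35 - 2434) + 1014431/716))*32374 = (-180 + (-2399 + 1014431/716))*32374 = (-180 - 703253/716)*32374 = -832133/716*32374 = -13469736871/358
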